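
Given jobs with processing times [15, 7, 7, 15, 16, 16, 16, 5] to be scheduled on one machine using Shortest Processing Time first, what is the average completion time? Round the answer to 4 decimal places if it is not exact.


Sort jobs by processing time (SPT order): [5, 7, 7, 15, 15, 16, 16, 16]
Compute completion times sequentially:
  Job 1: processing = 5, completes at 5
  Job 2: processing = 7, completes at 12
  Job 3: processing = 7, completes at 19
  Job 4: processing = 15, completes at 34
  Job 5: processing = 15, completes at 49
  Job 6: processing = 16, completes at 65
  Job 7: processing = 16, completes at 81
  Job 8: processing = 16, completes at 97
Sum of completion times = 362
Average completion time = 362/8 = 45.25

45.25


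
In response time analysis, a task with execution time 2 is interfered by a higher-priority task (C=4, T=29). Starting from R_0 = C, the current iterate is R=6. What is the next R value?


R_next = C + ceil(R_prev / T_hp) * C_hp
ceil(6 / 29) = ceil(0.2069) = 1
Interference = 1 * 4 = 4
R_next = 2 + 4 = 6
R_next = R_prev, so the iteration has converged (response time = 6).

6


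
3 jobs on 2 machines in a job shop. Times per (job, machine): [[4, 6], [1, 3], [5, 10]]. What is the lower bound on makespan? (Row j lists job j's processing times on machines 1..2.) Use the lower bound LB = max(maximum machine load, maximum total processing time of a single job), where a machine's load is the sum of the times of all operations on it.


Machine loads:
  Machine 1: 4 + 1 + 5 = 10
  Machine 2: 6 + 3 + 10 = 19
Max machine load = 19
Job totals:
  Job 1: 10
  Job 2: 4
  Job 3: 15
Max job total = 15
Lower bound = max(19, 15) = 19

19


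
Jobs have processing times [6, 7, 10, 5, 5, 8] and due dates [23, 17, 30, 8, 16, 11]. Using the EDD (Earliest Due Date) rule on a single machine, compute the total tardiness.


Sort by due date (EDD order): [(5, 8), (8, 11), (5, 16), (7, 17), (6, 23), (10, 30)]
Compute completion times and tardiness:
  Job 1: p=5, d=8, C=5, tardiness=max(0,5-8)=0
  Job 2: p=8, d=11, C=13, tardiness=max(0,13-11)=2
  Job 3: p=5, d=16, C=18, tardiness=max(0,18-16)=2
  Job 4: p=7, d=17, C=25, tardiness=max(0,25-17)=8
  Job 5: p=6, d=23, C=31, tardiness=max(0,31-23)=8
  Job 6: p=10, d=30, C=41, tardiness=max(0,41-30)=11
Total tardiness = 31

31


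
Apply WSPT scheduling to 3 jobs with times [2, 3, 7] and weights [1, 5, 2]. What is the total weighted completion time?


Compute p/w ratios and sort ascending (WSPT): [(3, 5), (2, 1), (7, 2)]
Compute weighted completion times:
  Job (p=3,w=5): C=3, w*C=5*3=15
  Job (p=2,w=1): C=5, w*C=1*5=5
  Job (p=7,w=2): C=12, w*C=2*12=24
Total weighted completion time = 44

44


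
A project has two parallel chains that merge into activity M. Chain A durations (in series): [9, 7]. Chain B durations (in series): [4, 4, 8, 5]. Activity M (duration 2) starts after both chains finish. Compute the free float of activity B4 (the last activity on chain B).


ES(B4) = sum of predecessors on chain B = 16
EF(B4) = ES + duration = 16 + 5 = 21
Successor of B4 is M. ES(M) = max(sum(A), sum(B)) = max(16, 21) = 21
Free float = ES(successor) - EF(current) = 21 - 21 = 0

0


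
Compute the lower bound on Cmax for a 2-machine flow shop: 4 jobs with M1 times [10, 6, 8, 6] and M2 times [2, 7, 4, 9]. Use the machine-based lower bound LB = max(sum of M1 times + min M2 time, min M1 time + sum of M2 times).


LB1 = sum(M1 times) + min(M2 times) = 30 + 2 = 32
LB2 = min(M1 times) + sum(M2 times) = 6 + 22 = 28
Lower bound = max(LB1, LB2) = max(32, 28) = 32

32


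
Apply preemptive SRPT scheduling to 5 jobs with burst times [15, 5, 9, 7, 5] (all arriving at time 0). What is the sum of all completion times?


Since all jobs arrive at t=0, SRPT equals SPT ordering.
SPT order: [5, 5, 7, 9, 15]
Completion times:
  Job 1: p=5, C=5
  Job 2: p=5, C=10
  Job 3: p=7, C=17
  Job 4: p=9, C=26
  Job 5: p=15, C=41
Total completion time = 5 + 10 + 17 + 26 + 41 = 99

99


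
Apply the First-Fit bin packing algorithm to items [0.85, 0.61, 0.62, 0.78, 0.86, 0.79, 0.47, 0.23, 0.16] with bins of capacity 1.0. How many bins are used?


Place items sequentially using First-Fit:
  Item 0.85 -> new Bin 1
  Item 0.61 -> new Bin 2
  Item 0.62 -> new Bin 3
  Item 0.78 -> new Bin 4
  Item 0.86 -> new Bin 5
  Item 0.79 -> new Bin 6
  Item 0.47 -> new Bin 7
  Item 0.23 -> Bin 2 (now 0.84)
  Item 0.16 -> Bin 2 (now 1.0)
Total bins used = 7

7


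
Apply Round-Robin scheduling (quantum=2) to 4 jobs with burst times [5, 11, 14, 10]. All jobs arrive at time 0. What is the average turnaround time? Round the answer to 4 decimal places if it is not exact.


Time quantum = 2
Execution trace:
  J1 runs 2 units, time = 2
  J2 runs 2 units, time = 4
  J3 runs 2 units, time = 6
  J4 runs 2 units, time = 8
  J1 runs 2 units, time = 10
  J2 runs 2 units, time = 12
  J3 runs 2 units, time = 14
  J4 runs 2 units, time = 16
  J1 runs 1 units, time = 17
  J2 runs 2 units, time = 19
  J3 runs 2 units, time = 21
  J4 runs 2 units, time = 23
  J2 runs 2 units, time = 25
  J3 runs 2 units, time = 27
  J4 runs 2 units, time = 29
  J2 runs 2 units, time = 31
  J3 runs 2 units, time = 33
  J4 runs 2 units, time = 35
  J2 runs 1 units, time = 36
  J3 runs 2 units, time = 38
  J3 runs 2 units, time = 40
Finish times: [17, 36, 40, 35]
Average turnaround = 128/4 = 32.0

32.0


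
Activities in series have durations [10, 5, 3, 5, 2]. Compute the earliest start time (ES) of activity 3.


Activity 3 starts after activities 1 through 2 complete.
Predecessor durations: [10, 5]
ES = 10 + 5 = 15

15


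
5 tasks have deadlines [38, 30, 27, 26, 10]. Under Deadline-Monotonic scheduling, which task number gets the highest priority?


Sort tasks by relative deadline (ascending):
  Task 5: deadline = 10
  Task 4: deadline = 26
  Task 3: deadline = 27
  Task 2: deadline = 30
  Task 1: deadline = 38
Priority order (highest first): [5, 4, 3, 2, 1]
Highest priority task = 5

5


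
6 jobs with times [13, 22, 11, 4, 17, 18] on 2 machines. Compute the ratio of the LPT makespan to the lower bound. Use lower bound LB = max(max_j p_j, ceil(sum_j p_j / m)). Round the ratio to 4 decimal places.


LPT order: [22, 18, 17, 13, 11, 4]
Machine loads after assignment: [46, 39]
LPT makespan = 46
Lower bound = max(max_job, ceil(total/2)) = max(22, 43) = 43
Ratio = 46 / 43 = 1.0698

1.0698


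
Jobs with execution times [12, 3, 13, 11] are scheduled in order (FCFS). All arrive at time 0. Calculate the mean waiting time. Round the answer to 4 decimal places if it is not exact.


FCFS order (as given): [12, 3, 13, 11]
Waiting times:
  Job 1: wait = 0
  Job 2: wait = 12
  Job 3: wait = 15
  Job 4: wait = 28
Sum of waiting times = 55
Average waiting time = 55/4 = 13.75

13.75


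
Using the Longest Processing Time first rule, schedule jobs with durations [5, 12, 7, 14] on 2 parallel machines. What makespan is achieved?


Sort jobs in decreasing order (LPT): [14, 12, 7, 5]
Assign each job to the least loaded machine:
  Machine 1: jobs [14, 5], load = 19
  Machine 2: jobs [12, 7], load = 19
Makespan = max load = 19

19


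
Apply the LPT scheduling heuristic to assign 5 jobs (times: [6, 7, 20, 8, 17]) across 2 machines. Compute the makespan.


Sort jobs in decreasing order (LPT): [20, 17, 8, 7, 6]
Assign each job to the least loaded machine:
  Machine 1: jobs [20, 7], load = 27
  Machine 2: jobs [17, 8, 6], load = 31
Makespan = max load = 31

31


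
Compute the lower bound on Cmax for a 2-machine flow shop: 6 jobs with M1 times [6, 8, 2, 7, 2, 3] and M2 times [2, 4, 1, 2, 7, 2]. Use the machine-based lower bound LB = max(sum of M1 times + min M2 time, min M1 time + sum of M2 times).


LB1 = sum(M1 times) + min(M2 times) = 28 + 1 = 29
LB2 = min(M1 times) + sum(M2 times) = 2 + 18 = 20
Lower bound = max(LB1, LB2) = max(29, 20) = 29

29


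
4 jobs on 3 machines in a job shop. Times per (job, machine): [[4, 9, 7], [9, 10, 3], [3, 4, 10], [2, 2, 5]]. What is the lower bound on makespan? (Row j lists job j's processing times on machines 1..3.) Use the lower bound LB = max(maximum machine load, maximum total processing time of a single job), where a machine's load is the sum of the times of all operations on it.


Machine loads:
  Machine 1: 4 + 9 + 3 + 2 = 18
  Machine 2: 9 + 10 + 4 + 2 = 25
  Machine 3: 7 + 3 + 10 + 5 = 25
Max machine load = 25
Job totals:
  Job 1: 20
  Job 2: 22
  Job 3: 17
  Job 4: 9
Max job total = 22
Lower bound = max(25, 22) = 25

25


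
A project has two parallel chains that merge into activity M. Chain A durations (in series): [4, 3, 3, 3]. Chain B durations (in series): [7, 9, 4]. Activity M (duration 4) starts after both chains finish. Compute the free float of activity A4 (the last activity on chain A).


ES(A4) = sum of predecessors on chain A = 10
EF(A4) = ES + duration = 10 + 3 = 13
Successor of A4 is M. ES(M) = max(sum(A), sum(B)) = max(13, 20) = 20
Free float = ES(successor) - EF(current) = 20 - 13 = 7

7


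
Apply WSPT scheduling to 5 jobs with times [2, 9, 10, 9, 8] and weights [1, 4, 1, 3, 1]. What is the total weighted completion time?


Compute p/w ratios and sort ascending (WSPT): [(2, 1), (9, 4), (9, 3), (8, 1), (10, 1)]
Compute weighted completion times:
  Job (p=2,w=1): C=2, w*C=1*2=2
  Job (p=9,w=4): C=11, w*C=4*11=44
  Job (p=9,w=3): C=20, w*C=3*20=60
  Job (p=8,w=1): C=28, w*C=1*28=28
  Job (p=10,w=1): C=38, w*C=1*38=38
Total weighted completion time = 172

172


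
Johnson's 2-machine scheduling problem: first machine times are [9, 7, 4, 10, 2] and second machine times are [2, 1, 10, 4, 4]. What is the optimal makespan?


Apply Johnson's rule:
  Group 1 (a <= b): [(5, 2, 4), (3, 4, 10)]
  Group 2 (a > b): [(4, 10, 4), (1, 9, 2), (2, 7, 1)]
Optimal job order: [5, 3, 4, 1, 2]
Schedule:
  Job 5: M1 done at 2, M2 done at 6
  Job 3: M1 done at 6, M2 done at 16
  Job 4: M1 done at 16, M2 done at 20
  Job 1: M1 done at 25, M2 done at 27
  Job 2: M1 done at 32, M2 done at 33
Makespan = 33

33


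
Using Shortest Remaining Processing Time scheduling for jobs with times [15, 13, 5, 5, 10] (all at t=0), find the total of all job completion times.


Since all jobs arrive at t=0, SRPT equals SPT ordering.
SPT order: [5, 5, 10, 13, 15]
Completion times:
  Job 1: p=5, C=5
  Job 2: p=5, C=10
  Job 3: p=10, C=20
  Job 4: p=13, C=33
  Job 5: p=15, C=48
Total completion time = 5 + 10 + 20 + 33 + 48 = 116

116


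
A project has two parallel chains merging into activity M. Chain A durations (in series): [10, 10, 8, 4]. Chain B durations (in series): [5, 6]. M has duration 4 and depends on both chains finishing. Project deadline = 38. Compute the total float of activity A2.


Forward pass: ES(A2) = sum of predecessors on chain A = 10
EF = ES + duration = 10 + 10 = 20
Backward pass: LF(M) = deadline = 38; LS(M) = 38 - 4 = 34
LF(A2) = LS(M) - sum(successors on chain A) = 34 - 12 = 22
LS = LF - duration = 22 - 10 = 12
Total float = LS - ES = 12 - 10 = 2

2


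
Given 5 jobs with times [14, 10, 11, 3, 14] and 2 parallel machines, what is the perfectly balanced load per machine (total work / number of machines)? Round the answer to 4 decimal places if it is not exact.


Total processing time = 14 + 10 + 11 + 3 + 14 = 52
Number of machines = 2
Ideal balanced load = 52 / 2 = 26.0

26.0


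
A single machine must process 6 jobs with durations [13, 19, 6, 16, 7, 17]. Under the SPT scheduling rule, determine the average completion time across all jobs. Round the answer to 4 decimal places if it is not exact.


Sort jobs by processing time (SPT order): [6, 7, 13, 16, 17, 19]
Compute completion times sequentially:
  Job 1: processing = 6, completes at 6
  Job 2: processing = 7, completes at 13
  Job 3: processing = 13, completes at 26
  Job 4: processing = 16, completes at 42
  Job 5: processing = 17, completes at 59
  Job 6: processing = 19, completes at 78
Sum of completion times = 224
Average completion time = 224/6 = 37.3333

37.3333


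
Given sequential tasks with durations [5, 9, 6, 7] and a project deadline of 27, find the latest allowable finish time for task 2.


LF(activity 2) = deadline - sum of successor durations
Successors: activities 3 through 4 with durations [6, 7]
Sum of successor durations = 13
LF = 27 - 13 = 14

14


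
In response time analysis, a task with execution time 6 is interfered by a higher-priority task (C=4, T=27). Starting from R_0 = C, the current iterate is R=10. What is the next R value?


R_next = C + ceil(R_prev / T_hp) * C_hp
ceil(10 / 27) = ceil(0.3704) = 1
Interference = 1 * 4 = 4
R_next = 6 + 4 = 10
R_next = R_prev, so the iteration has converged (response time = 10).

10


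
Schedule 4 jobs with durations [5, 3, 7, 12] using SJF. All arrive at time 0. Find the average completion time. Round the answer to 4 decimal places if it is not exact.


SJF order (ascending): [3, 5, 7, 12]
Completion times:
  Job 1: burst=3, C=3
  Job 2: burst=5, C=8
  Job 3: burst=7, C=15
  Job 4: burst=12, C=27
Average completion = 53/4 = 13.25

13.25


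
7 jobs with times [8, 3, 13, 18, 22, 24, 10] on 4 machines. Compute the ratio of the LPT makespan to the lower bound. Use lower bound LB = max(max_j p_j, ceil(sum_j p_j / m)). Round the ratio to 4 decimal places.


LPT order: [24, 22, 18, 13, 10, 8, 3]
Machine loads after assignment: [24, 25, 26, 23]
LPT makespan = 26
Lower bound = max(max_job, ceil(total/4)) = max(24, 25) = 25
Ratio = 26 / 25 = 1.04

1.04


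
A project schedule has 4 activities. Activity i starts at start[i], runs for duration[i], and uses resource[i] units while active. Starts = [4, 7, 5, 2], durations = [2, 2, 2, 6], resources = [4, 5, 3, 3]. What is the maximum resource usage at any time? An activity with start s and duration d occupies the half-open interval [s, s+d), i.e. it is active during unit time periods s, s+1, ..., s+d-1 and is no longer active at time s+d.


Each activity i is active on [start_i, start_i + duration_i).
Compute total resource usage per time slot:
  t=0: active resources = [], total = 0
  t=1: active resources = [], total = 0
  t=2: active resources = [3], total = 3
  t=3: active resources = [3], total = 3
  t=4: active resources = [4, 3], total = 7
  t=5: active resources = [4, 3, 3], total = 10
  t=6: active resources = [3, 3], total = 6
  t=7: active resources = [5, 3], total = 8
  t=8: active resources = [5], total = 5
Peak resource demand = 10

10


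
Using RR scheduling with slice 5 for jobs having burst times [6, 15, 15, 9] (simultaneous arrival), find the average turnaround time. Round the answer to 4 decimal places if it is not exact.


Time quantum = 5
Execution trace:
  J1 runs 5 units, time = 5
  J2 runs 5 units, time = 10
  J3 runs 5 units, time = 15
  J4 runs 5 units, time = 20
  J1 runs 1 units, time = 21
  J2 runs 5 units, time = 26
  J3 runs 5 units, time = 31
  J4 runs 4 units, time = 35
  J2 runs 5 units, time = 40
  J3 runs 5 units, time = 45
Finish times: [21, 40, 45, 35]
Average turnaround = 141/4 = 35.25

35.25


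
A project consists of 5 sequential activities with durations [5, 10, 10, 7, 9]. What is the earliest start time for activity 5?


Activity 5 starts after activities 1 through 4 complete.
Predecessor durations: [5, 10, 10, 7]
ES = 5 + 10 + 10 + 7 = 32

32


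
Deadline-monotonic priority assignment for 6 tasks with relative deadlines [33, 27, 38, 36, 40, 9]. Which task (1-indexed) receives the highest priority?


Sort tasks by relative deadline (ascending):
  Task 6: deadline = 9
  Task 2: deadline = 27
  Task 1: deadline = 33
  Task 4: deadline = 36
  Task 3: deadline = 38
  Task 5: deadline = 40
Priority order (highest first): [6, 2, 1, 4, 3, 5]
Highest priority task = 6

6


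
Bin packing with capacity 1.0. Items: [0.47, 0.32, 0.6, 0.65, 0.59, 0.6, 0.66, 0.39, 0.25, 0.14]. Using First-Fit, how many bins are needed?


Place items sequentially using First-Fit:
  Item 0.47 -> new Bin 1
  Item 0.32 -> Bin 1 (now 0.79)
  Item 0.6 -> new Bin 2
  Item 0.65 -> new Bin 3
  Item 0.59 -> new Bin 4
  Item 0.6 -> new Bin 5
  Item 0.66 -> new Bin 6
  Item 0.39 -> Bin 2 (now 0.99)
  Item 0.25 -> Bin 3 (now 0.9)
  Item 0.14 -> Bin 1 (now 0.93)
Total bins used = 6

6


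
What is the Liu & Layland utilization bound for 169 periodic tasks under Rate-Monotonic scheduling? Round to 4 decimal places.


Compute 2^(1/169) = 1.0041098851
Subtract 1: 1.0041098851 - 1 = 0.0041098851
Multiply by n: 169 * 0.0041098851 = 0.6945705819
Round to 4 dp: 0.6946

0.6946


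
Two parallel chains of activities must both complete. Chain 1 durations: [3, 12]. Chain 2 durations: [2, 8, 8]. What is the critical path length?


Path A total = 3 + 12 = 15
Path B total = 2 + 8 + 8 = 18
Critical path = longest path = max(15, 18) = 18

18


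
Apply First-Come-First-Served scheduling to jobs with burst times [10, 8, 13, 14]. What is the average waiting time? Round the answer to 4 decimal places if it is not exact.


FCFS order (as given): [10, 8, 13, 14]
Waiting times:
  Job 1: wait = 0
  Job 2: wait = 10
  Job 3: wait = 18
  Job 4: wait = 31
Sum of waiting times = 59
Average waiting time = 59/4 = 14.75

14.75


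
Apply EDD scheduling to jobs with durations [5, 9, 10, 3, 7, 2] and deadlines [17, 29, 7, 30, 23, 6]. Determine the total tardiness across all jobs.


Sort by due date (EDD order): [(2, 6), (10, 7), (5, 17), (7, 23), (9, 29), (3, 30)]
Compute completion times and tardiness:
  Job 1: p=2, d=6, C=2, tardiness=max(0,2-6)=0
  Job 2: p=10, d=7, C=12, tardiness=max(0,12-7)=5
  Job 3: p=5, d=17, C=17, tardiness=max(0,17-17)=0
  Job 4: p=7, d=23, C=24, tardiness=max(0,24-23)=1
  Job 5: p=9, d=29, C=33, tardiness=max(0,33-29)=4
  Job 6: p=3, d=30, C=36, tardiness=max(0,36-30)=6
Total tardiness = 16

16


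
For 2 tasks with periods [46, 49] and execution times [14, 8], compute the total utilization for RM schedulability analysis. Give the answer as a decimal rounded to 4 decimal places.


Compute individual utilizations (exact fractions):
  Task 1: C/T = 14/46 = 7/23 (approx. 0.3043)
  Task 2: C/T = 8/49 (approx. 0.1633)
Total utilization U = 7/23 + 8/49 = 527/1127
Rounded to 4 decimal places: U = 0.4676
RM (Liu & Layland) bound for 2 tasks = 0.828427; compare with U = 527/1127 (approx. 0.467613)
U <= bound, so schedulable by RM sufficient condition.

0.4676


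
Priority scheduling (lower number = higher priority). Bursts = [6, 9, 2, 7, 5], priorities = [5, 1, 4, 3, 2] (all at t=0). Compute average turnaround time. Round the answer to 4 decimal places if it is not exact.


Sort by priority (ascending = highest first):
Order: [(1, 9), (2, 5), (3, 7), (4, 2), (5, 6)]
Completion times:
  Priority 1, burst=9, C=9
  Priority 2, burst=5, C=14
  Priority 3, burst=7, C=21
  Priority 4, burst=2, C=23
  Priority 5, burst=6, C=29
Average turnaround = 96/5 = 19.2

19.2


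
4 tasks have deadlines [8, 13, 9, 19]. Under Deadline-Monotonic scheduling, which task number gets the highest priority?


Sort tasks by relative deadline (ascending):
  Task 1: deadline = 8
  Task 3: deadline = 9
  Task 2: deadline = 13
  Task 4: deadline = 19
Priority order (highest first): [1, 3, 2, 4]
Highest priority task = 1

1


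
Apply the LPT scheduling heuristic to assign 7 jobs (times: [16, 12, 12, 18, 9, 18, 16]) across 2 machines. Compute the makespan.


Sort jobs in decreasing order (LPT): [18, 18, 16, 16, 12, 12, 9]
Assign each job to the least loaded machine:
  Machine 1: jobs [18, 16, 12, 9], load = 55
  Machine 2: jobs [18, 16, 12], load = 46
Makespan = max load = 55

55


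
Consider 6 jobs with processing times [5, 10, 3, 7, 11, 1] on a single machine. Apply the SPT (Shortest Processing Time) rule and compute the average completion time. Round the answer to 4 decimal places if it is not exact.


Sort jobs by processing time (SPT order): [1, 3, 5, 7, 10, 11]
Compute completion times sequentially:
  Job 1: processing = 1, completes at 1
  Job 2: processing = 3, completes at 4
  Job 3: processing = 5, completes at 9
  Job 4: processing = 7, completes at 16
  Job 5: processing = 10, completes at 26
  Job 6: processing = 11, completes at 37
Sum of completion times = 93
Average completion time = 93/6 = 15.5

15.5


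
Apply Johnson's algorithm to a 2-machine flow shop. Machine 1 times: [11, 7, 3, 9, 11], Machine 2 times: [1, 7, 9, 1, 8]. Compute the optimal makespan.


Apply Johnson's rule:
  Group 1 (a <= b): [(3, 3, 9), (2, 7, 7)]
  Group 2 (a > b): [(5, 11, 8), (1, 11, 1), (4, 9, 1)]
Optimal job order: [3, 2, 5, 1, 4]
Schedule:
  Job 3: M1 done at 3, M2 done at 12
  Job 2: M1 done at 10, M2 done at 19
  Job 5: M1 done at 21, M2 done at 29
  Job 1: M1 done at 32, M2 done at 33
  Job 4: M1 done at 41, M2 done at 42
Makespan = 42

42


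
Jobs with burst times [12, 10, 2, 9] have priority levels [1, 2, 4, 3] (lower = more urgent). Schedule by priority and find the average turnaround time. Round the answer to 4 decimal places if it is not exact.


Sort by priority (ascending = highest first):
Order: [(1, 12), (2, 10), (3, 9), (4, 2)]
Completion times:
  Priority 1, burst=12, C=12
  Priority 2, burst=10, C=22
  Priority 3, burst=9, C=31
  Priority 4, burst=2, C=33
Average turnaround = 98/4 = 24.5

24.5


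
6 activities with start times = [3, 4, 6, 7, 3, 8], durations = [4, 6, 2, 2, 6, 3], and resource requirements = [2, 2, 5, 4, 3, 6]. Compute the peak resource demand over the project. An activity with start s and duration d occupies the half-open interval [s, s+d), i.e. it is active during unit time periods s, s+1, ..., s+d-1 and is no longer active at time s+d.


Each activity i is active on [start_i, start_i + duration_i).
Compute total resource usage per time slot:
  t=0: active resources = [], total = 0
  t=1: active resources = [], total = 0
  t=2: active resources = [], total = 0
  t=3: active resources = [2, 3], total = 5
  t=4: active resources = [2, 2, 3], total = 7
  t=5: active resources = [2, 2, 3], total = 7
  t=6: active resources = [2, 2, 5, 3], total = 12
  t=7: active resources = [2, 5, 4, 3], total = 14
  t=8: active resources = [2, 4, 3, 6], total = 15
  t=9: active resources = [2, 6], total = 8
  t=10: active resources = [6], total = 6
Peak resource demand = 15

15


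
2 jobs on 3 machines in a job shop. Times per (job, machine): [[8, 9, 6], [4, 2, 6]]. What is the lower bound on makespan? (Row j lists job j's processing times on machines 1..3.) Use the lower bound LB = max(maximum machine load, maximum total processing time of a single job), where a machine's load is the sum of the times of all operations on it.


Machine loads:
  Machine 1: 8 + 4 = 12
  Machine 2: 9 + 2 = 11
  Machine 3: 6 + 6 = 12
Max machine load = 12
Job totals:
  Job 1: 23
  Job 2: 12
Max job total = 23
Lower bound = max(12, 23) = 23

23


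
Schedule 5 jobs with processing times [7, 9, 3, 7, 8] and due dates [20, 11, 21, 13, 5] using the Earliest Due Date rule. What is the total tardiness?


Sort by due date (EDD order): [(8, 5), (9, 11), (7, 13), (7, 20), (3, 21)]
Compute completion times and tardiness:
  Job 1: p=8, d=5, C=8, tardiness=max(0,8-5)=3
  Job 2: p=9, d=11, C=17, tardiness=max(0,17-11)=6
  Job 3: p=7, d=13, C=24, tardiness=max(0,24-13)=11
  Job 4: p=7, d=20, C=31, tardiness=max(0,31-20)=11
  Job 5: p=3, d=21, C=34, tardiness=max(0,34-21)=13
Total tardiness = 44

44


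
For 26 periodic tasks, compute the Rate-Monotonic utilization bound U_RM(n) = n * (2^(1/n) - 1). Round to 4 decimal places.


Compute 2^(1/26) = 1.0270180507
Subtract 1: 1.0270180507 - 1 = 0.0270180507
Multiply by n: 26 * 0.0270180507 = 0.7024693182
Round to 4 dp: 0.7025

0.7025


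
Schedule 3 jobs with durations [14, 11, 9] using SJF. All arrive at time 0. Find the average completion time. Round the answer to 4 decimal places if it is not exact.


SJF order (ascending): [9, 11, 14]
Completion times:
  Job 1: burst=9, C=9
  Job 2: burst=11, C=20
  Job 3: burst=14, C=34
Average completion = 63/3 = 21.0

21.0


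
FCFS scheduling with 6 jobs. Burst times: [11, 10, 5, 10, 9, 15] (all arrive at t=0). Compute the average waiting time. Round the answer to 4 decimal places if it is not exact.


FCFS order (as given): [11, 10, 5, 10, 9, 15]
Waiting times:
  Job 1: wait = 0
  Job 2: wait = 11
  Job 3: wait = 21
  Job 4: wait = 26
  Job 5: wait = 36
  Job 6: wait = 45
Sum of waiting times = 139
Average waiting time = 139/6 = 23.1667

23.1667


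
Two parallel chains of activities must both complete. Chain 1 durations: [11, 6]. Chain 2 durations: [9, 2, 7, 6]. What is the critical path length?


Path A total = 11 + 6 = 17
Path B total = 9 + 2 + 7 + 6 = 24
Critical path = longest path = max(17, 24) = 24

24


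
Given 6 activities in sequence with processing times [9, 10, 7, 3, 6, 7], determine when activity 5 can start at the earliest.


Activity 5 starts after activities 1 through 4 complete.
Predecessor durations: [9, 10, 7, 3]
ES = 9 + 10 + 7 + 3 = 29

29


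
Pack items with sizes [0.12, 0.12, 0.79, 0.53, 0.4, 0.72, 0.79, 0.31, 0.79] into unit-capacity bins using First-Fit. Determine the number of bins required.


Place items sequentially using First-Fit:
  Item 0.12 -> new Bin 1
  Item 0.12 -> Bin 1 (now 0.24)
  Item 0.79 -> new Bin 2
  Item 0.53 -> Bin 1 (now 0.77)
  Item 0.4 -> new Bin 3
  Item 0.72 -> new Bin 4
  Item 0.79 -> new Bin 5
  Item 0.31 -> Bin 3 (now 0.71)
  Item 0.79 -> new Bin 6
Total bins used = 6

6


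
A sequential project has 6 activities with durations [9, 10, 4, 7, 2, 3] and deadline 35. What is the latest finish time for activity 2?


LF(activity 2) = deadline - sum of successor durations
Successors: activities 3 through 6 with durations [4, 7, 2, 3]
Sum of successor durations = 16
LF = 35 - 16 = 19

19


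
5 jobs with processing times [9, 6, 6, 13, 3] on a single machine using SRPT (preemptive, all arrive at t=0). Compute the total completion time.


Since all jobs arrive at t=0, SRPT equals SPT ordering.
SPT order: [3, 6, 6, 9, 13]
Completion times:
  Job 1: p=3, C=3
  Job 2: p=6, C=9
  Job 3: p=6, C=15
  Job 4: p=9, C=24
  Job 5: p=13, C=37
Total completion time = 3 + 9 + 15 + 24 + 37 = 88

88


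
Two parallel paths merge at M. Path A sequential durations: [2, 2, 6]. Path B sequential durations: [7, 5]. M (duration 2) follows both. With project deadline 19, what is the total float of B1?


Forward pass: ES(B1) = sum of predecessors on chain B = 0
EF = ES + duration = 0 + 7 = 7
Backward pass: LF(M) = deadline = 19; LS(M) = 19 - 2 = 17
LF(B1) = LS(M) - sum(successors on chain B) = 17 - 5 = 12
LS = LF - duration = 12 - 7 = 5
Total float = LS - ES = 5 - 0 = 5

5


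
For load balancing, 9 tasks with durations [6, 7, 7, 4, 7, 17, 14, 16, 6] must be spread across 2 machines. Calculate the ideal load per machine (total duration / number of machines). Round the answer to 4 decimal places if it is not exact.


Total processing time = 6 + 7 + 7 + 4 + 7 + 17 + 14 + 16 + 6 = 84
Number of machines = 2
Ideal balanced load = 84 / 2 = 42.0

42.0


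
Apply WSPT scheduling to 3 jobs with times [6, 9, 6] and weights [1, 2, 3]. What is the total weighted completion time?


Compute p/w ratios and sort ascending (WSPT): [(6, 3), (9, 2), (6, 1)]
Compute weighted completion times:
  Job (p=6,w=3): C=6, w*C=3*6=18
  Job (p=9,w=2): C=15, w*C=2*15=30
  Job (p=6,w=1): C=21, w*C=1*21=21
Total weighted completion time = 69

69


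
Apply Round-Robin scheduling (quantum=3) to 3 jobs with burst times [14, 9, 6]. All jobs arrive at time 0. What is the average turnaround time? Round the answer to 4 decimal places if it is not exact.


Time quantum = 3
Execution trace:
  J1 runs 3 units, time = 3
  J2 runs 3 units, time = 6
  J3 runs 3 units, time = 9
  J1 runs 3 units, time = 12
  J2 runs 3 units, time = 15
  J3 runs 3 units, time = 18
  J1 runs 3 units, time = 21
  J2 runs 3 units, time = 24
  J1 runs 3 units, time = 27
  J1 runs 2 units, time = 29
Finish times: [29, 24, 18]
Average turnaround = 71/3 = 23.6667

23.6667


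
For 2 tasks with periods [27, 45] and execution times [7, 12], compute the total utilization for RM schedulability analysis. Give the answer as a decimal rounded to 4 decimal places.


Compute individual utilizations (exact fractions):
  Task 1: C/T = 7/27 (approx. 0.2593)
  Task 2: C/T = 12/45 = 4/15 (approx. 0.2667)
Total utilization U = 7/27 + 4/15 = 71/135
Rounded to 4 decimal places: U = 0.5259
RM (Liu & Layland) bound for 2 tasks = 0.828427; compare with U = 71/135 (approx. 0.525926)
U <= bound, so schedulable by RM sufficient condition.

0.5259


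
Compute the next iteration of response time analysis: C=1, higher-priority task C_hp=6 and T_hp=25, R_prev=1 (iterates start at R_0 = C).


R_next = C + ceil(R_prev / T_hp) * C_hp
ceil(1 / 25) = ceil(0.04) = 1
Interference = 1 * 6 = 6
R_next = 1 + 6 = 7

7


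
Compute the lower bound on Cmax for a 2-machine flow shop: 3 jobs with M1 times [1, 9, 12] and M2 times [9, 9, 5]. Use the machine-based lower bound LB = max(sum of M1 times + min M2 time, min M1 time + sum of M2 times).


LB1 = sum(M1 times) + min(M2 times) = 22 + 5 = 27
LB2 = min(M1 times) + sum(M2 times) = 1 + 23 = 24
Lower bound = max(LB1, LB2) = max(27, 24) = 27

27


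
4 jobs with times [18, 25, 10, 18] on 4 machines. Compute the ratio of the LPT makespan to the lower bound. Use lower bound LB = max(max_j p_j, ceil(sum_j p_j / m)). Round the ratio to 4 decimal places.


LPT order: [25, 18, 18, 10]
Machine loads after assignment: [25, 18, 18, 10]
LPT makespan = 25
Lower bound = max(max_job, ceil(total/4)) = max(25, 18) = 25
Ratio = 25 / 25 = 1.0

1.0


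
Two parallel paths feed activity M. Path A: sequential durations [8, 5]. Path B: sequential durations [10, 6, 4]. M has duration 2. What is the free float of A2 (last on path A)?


ES(A2) = sum of predecessors on chain A = 8
EF(A2) = ES + duration = 8 + 5 = 13
Successor of A2 is M. ES(M) = max(sum(A), sum(B)) = max(13, 20) = 20
Free float = ES(successor) - EF(current) = 20 - 13 = 7

7


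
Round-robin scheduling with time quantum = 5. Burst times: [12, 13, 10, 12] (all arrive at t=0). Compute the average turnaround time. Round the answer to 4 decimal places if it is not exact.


Time quantum = 5
Execution trace:
  J1 runs 5 units, time = 5
  J2 runs 5 units, time = 10
  J3 runs 5 units, time = 15
  J4 runs 5 units, time = 20
  J1 runs 5 units, time = 25
  J2 runs 5 units, time = 30
  J3 runs 5 units, time = 35
  J4 runs 5 units, time = 40
  J1 runs 2 units, time = 42
  J2 runs 3 units, time = 45
  J4 runs 2 units, time = 47
Finish times: [42, 45, 35, 47]
Average turnaround = 169/4 = 42.25

42.25


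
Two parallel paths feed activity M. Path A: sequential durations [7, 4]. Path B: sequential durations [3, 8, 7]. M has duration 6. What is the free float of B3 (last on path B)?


ES(B3) = sum of predecessors on chain B = 11
EF(B3) = ES + duration = 11 + 7 = 18
Successor of B3 is M. ES(M) = max(sum(A), sum(B)) = max(11, 18) = 18
Free float = ES(successor) - EF(current) = 18 - 18 = 0

0


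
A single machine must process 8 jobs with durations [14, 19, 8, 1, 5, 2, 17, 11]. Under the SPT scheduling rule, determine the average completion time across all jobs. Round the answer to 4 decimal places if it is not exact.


Sort jobs by processing time (SPT order): [1, 2, 5, 8, 11, 14, 17, 19]
Compute completion times sequentially:
  Job 1: processing = 1, completes at 1
  Job 2: processing = 2, completes at 3
  Job 3: processing = 5, completes at 8
  Job 4: processing = 8, completes at 16
  Job 5: processing = 11, completes at 27
  Job 6: processing = 14, completes at 41
  Job 7: processing = 17, completes at 58
  Job 8: processing = 19, completes at 77
Sum of completion times = 231
Average completion time = 231/8 = 28.875

28.875


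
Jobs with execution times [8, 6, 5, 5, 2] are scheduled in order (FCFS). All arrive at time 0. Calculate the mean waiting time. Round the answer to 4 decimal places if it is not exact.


FCFS order (as given): [8, 6, 5, 5, 2]
Waiting times:
  Job 1: wait = 0
  Job 2: wait = 8
  Job 3: wait = 14
  Job 4: wait = 19
  Job 5: wait = 24
Sum of waiting times = 65
Average waiting time = 65/5 = 13.0

13.0


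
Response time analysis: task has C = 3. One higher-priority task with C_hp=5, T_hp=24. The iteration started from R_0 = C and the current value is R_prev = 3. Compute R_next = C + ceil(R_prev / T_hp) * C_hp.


R_next = C + ceil(R_prev / T_hp) * C_hp
ceil(3 / 24) = ceil(0.125) = 1
Interference = 1 * 5 = 5
R_next = 3 + 5 = 8

8


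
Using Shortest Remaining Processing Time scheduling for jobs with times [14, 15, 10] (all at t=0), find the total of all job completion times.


Since all jobs arrive at t=0, SRPT equals SPT ordering.
SPT order: [10, 14, 15]
Completion times:
  Job 1: p=10, C=10
  Job 2: p=14, C=24
  Job 3: p=15, C=39
Total completion time = 10 + 24 + 39 = 73

73


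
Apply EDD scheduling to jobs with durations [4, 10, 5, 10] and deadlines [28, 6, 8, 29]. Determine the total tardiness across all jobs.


Sort by due date (EDD order): [(10, 6), (5, 8), (4, 28), (10, 29)]
Compute completion times and tardiness:
  Job 1: p=10, d=6, C=10, tardiness=max(0,10-6)=4
  Job 2: p=5, d=8, C=15, tardiness=max(0,15-8)=7
  Job 3: p=4, d=28, C=19, tardiness=max(0,19-28)=0
  Job 4: p=10, d=29, C=29, tardiness=max(0,29-29)=0
Total tardiness = 11

11


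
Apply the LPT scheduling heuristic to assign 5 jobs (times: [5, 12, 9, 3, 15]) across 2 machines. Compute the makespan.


Sort jobs in decreasing order (LPT): [15, 12, 9, 5, 3]
Assign each job to the least loaded machine:
  Machine 1: jobs [15, 5, 3], load = 23
  Machine 2: jobs [12, 9], load = 21
Makespan = max load = 23

23


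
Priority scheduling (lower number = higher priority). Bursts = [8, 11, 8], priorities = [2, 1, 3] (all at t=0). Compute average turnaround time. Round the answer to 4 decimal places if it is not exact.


Sort by priority (ascending = highest first):
Order: [(1, 11), (2, 8), (3, 8)]
Completion times:
  Priority 1, burst=11, C=11
  Priority 2, burst=8, C=19
  Priority 3, burst=8, C=27
Average turnaround = 57/3 = 19.0

19.0


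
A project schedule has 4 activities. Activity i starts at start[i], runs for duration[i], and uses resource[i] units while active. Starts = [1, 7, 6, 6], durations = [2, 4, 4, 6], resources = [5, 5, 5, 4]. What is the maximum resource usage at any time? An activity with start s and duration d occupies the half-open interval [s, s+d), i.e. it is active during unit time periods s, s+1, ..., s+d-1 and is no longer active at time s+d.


Each activity i is active on [start_i, start_i + duration_i).
Compute total resource usage per time slot:
  t=0: active resources = [], total = 0
  t=1: active resources = [5], total = 5
  t=2: active resources = [5], total = 5
  t=3: active resources = [], total = 0
  t=4: active resources = [], total = 0
  t=5: active resources = [], total = 0
  t=6: active resources = [5, 4], total = 9
  t=7: active resources = [5, 5, 4], total = 14
  t=8: active resources = [5, 5, 4], total = 14
  t=9: active resources = [5, 5, 4], total = 14
  t=10: active resources = [5, 4], total = 9
  t=11: active resources = [4], total = 4
Peak resource demand = 14

14


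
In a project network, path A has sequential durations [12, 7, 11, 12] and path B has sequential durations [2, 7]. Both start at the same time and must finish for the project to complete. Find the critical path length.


Path A total = 12 + 7 + 11 + 12 = 42
Path B total = 2 + 7 = 9
Critical path = longest path = max(42, 9) = 42

42


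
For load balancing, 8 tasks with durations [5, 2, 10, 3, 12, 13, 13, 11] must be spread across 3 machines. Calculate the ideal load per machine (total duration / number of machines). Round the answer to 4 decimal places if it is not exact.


Total processing time = 5 + 2 + 10 + 3 + 12 + 13 + 13 + 11 = 69
Number of machines = 3
Ideal balanced load = 69 / 3 = 23.0

23.0


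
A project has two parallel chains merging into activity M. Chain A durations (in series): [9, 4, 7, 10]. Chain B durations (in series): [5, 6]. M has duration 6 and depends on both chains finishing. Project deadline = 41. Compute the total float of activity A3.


Forward pass: ES(A3) = sum of predecessors on chain A = 13
EF = ES + duration = 13 + 7 = 20
Backward pass: LF(M) = deadline = 41; LS(M) = 41 - 6 = 35
LF(A3) = LS(M) - sum(successors on chain A) = 35 - 10 = 25
LS = LF - duration = 25 - 7 = 18
Total float = LS - ES = 18 - 13 = 5

5


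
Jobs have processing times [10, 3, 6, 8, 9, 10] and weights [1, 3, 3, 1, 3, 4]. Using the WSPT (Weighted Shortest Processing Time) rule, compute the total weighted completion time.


Compute p/w ratios and sort ascending (WSPT): [(3, 3), (6, 3), (10, 4), (9, 3), (8, 1), (10, 1)]
Compute weighted completion times:
  Job (p=3,w=3): C=3, w*C=3*3=9
  Job (p=6,w=3): C=9, w*C=3*9=27
  Job (p=10,w=4): C=19, w*C=4*19=76
  Job (p=9,w=3): C=28, w*C=3*28=84
  Job (p=8,w=1): C=36, w*C=1*36=36
  Job (p=10,w=1): C=46, w*C=1*46=46
Total weighted completion time = 278

278


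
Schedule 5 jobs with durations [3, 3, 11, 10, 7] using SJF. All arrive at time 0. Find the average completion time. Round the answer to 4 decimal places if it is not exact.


SJF order (ascending): [3, 3, 7, 10, 11]
Completion times:
  Job 1: burst=3, C=3
  Job 2: burst=3, C=6
  Job 3: burst=7, C=13
  Job 4: burst=10, C=23
  Job 5: burst=11, C=34
Average completion = 79/5 = 15.8

15.8


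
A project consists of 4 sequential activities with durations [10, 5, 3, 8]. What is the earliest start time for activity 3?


Activity 3 starts after activities 1 through 2 complete.
Predecessor durations: [10, 5]
ES = 10 + 5 = 15

15


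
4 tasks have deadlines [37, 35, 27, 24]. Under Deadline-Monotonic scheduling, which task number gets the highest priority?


Sort tasks by relative deadline (ascending):
  Task 4: deadline = 24
  Task 3: deadline = 27
  Task 2: deadline = 35
  Task 1: deadline = 37
Priority order (highest first): [4, 3, 2, 1]
Highest priority task = 4

4


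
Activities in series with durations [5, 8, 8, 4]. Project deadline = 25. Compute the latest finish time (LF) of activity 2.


LF(activity 2) = deadline - sum of successor durations
Successors: activities 3 through 4 with durations [8, 4]
Sum of successor durations = 12
LF = 25 - 12 = 13

13


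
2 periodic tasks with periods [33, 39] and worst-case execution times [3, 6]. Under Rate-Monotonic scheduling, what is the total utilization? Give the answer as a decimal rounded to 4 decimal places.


Compute individual utilizations (exact fractions):
  Task 1: C/T = 3/33 = 1/11 (approx. 0.0909)
  Task 2: C/T = 6/39 = 2/13 (approx. 0.1538)
Total utilization U = 1/11 + 2/13 = 35/143
Rounded to 4 decimal places: U = 0.2448
RM (Liu & Layland) bound for 2 tasks = 0.828427; compare with U = 35/143 (approx. 0.244755)
U <= bound, so schedulable by RM sufficient condition.

0.2448


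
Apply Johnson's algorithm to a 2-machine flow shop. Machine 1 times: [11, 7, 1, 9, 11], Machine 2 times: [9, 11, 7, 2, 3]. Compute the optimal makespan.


Apply Johnson's rule:
  Group 1 (a <= b): [(3, 1, 7), (2, 7, 11)]
  Group 2 (a > b): [(1, 11, 9), (5, 11, 3), (4, 9, 2)]
Optimal job order: [3, 2, 1, 5, 4]
Schedule:
  Job 3: M1 done at 1, M2 done at 8
  Job 2: M1 done at 8, M2 done at 19
  Job 1: M1 done at 19, M2 done at 28
  Job 5: M1 done at 30, M2 done at 33
  Job 4: M1 done at 39, M2 done at 41
Makespan = 41

41


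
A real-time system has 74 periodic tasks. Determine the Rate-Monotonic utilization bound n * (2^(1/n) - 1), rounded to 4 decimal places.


Compute 2^(1/74) = 1.0094108601
Subtract 1: 1.0094108601 - 1 = 0.0094108601
Multiply by n: 74 * 0.0094108601 = 0.6964036474
Round to 4 dp: 0.6964

0.6964


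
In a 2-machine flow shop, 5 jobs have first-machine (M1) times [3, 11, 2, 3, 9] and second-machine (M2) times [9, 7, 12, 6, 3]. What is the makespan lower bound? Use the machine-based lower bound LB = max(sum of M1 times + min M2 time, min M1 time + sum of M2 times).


LB1 = sum(M1 times) + min(M2 times) = 28 + 3 = 31
LB2 = min(M1 times) + sum(M2 times) = 2 + 37 = 39
Lower bound = max(LB1, LB2) = max(31, 39) = 39

39
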